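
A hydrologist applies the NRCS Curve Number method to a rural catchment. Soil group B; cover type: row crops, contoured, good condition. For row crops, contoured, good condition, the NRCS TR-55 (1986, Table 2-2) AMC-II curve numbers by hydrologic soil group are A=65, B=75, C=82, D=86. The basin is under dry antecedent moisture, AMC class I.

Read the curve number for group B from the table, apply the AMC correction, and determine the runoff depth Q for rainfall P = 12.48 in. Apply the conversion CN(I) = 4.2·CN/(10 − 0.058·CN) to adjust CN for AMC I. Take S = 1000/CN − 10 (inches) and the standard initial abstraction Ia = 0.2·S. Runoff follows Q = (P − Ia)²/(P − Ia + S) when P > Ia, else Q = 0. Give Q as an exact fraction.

Q = 36791042/5838525 in ≈ 6.301 in

NRCS table: row crops, contoured, good condition, soil group B → CN(II) = 75
CN(I) from CN(II)=75: (4.2·75)/(10 − 0.058·75) = 6300/113 ≈ 55.752
S = 1000/(6300/113) − 10 = 500/63 in ≈ 7.937 in
Ia = 0.2·(500/63) = 100/63 in ≈ 1.587 in
P − Ia = 12.480 − 1.587 = 17156/1575 ≈ 10.893 in (> 0, runoff occurs)
Q: (17156/1575)² ÷ (29656/1575) = 36791042/5838525 in (≈ 6.301 in)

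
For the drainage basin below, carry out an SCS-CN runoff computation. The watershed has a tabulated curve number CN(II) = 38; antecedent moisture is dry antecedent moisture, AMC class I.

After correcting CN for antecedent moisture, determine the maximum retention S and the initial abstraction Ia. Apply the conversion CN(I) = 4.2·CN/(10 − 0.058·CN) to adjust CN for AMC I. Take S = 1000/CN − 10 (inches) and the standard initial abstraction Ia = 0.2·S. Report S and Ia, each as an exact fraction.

Adjust CN=38 to AMC I: 4.2·38/(10 − 0.058·38) → (798/5) ÷ (1949/250) = 39900/1949 ≈ 20.472
S = 1000/(39900/1949) − 10 = 15500/399 in ≈ 38.847 in
Ia = 0.2·(15500/399) = 3100/399 in ≈ 7.769 in

S = 15500/399 in ≈ 38.847 in; Ia = 3100/399 in ≈ 7.769 in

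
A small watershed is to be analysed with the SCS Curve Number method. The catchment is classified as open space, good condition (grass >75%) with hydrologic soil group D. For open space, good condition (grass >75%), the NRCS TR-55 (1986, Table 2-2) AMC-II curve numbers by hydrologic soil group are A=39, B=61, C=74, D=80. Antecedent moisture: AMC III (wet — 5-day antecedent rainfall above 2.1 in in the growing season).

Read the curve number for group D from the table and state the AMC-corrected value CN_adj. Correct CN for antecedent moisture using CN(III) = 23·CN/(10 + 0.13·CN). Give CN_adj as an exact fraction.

NRCS table: open space, good condition (grass >75%), soil group D → CN(II) = 80
Adjust CN=80 to AMC III: 23·80/(10 + 0.13·80) → 1840 ÷ (102/5) = 4600/51 ≈ 90.196

CN_adj = 4600/51 ≈ 90.196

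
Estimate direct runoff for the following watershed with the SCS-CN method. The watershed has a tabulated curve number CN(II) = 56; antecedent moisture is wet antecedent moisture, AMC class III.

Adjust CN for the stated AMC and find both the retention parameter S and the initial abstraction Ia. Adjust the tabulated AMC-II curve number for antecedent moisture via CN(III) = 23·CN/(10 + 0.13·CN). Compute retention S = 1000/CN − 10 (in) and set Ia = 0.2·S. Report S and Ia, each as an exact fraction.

Wet (AMC III): CN(III) = 23·56/(10 + 0.13·56) = 1288/(432/25) = 4025/54 ≈ 74.537
Retention S: 1000/CN − 10 with CN=74.537 → S = 550/161 ≈ 3.416 in
Initial abstraction Ia = S/5 = (550/161)/5 = 110/161 ≈ 0.683 in

S = 550/161 in ≈ 3.416 in; Ia = 110/161 in ≈ 0.683 in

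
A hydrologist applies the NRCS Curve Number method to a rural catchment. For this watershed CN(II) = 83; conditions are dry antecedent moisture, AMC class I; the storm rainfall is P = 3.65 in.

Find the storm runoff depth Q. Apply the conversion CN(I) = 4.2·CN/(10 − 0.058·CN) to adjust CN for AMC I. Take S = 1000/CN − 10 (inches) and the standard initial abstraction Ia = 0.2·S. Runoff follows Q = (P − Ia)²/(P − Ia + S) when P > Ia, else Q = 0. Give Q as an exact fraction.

Dry (AMC I): CN(I) = 4.2·83/(10 − 0.058·83) = (1743/5)/(2593/500) = 174300/2593 ≈ 67.219
Max retention: S = 1000/(174300/2593) − 10 = 8500/1743 in (≈ 4.877 in)
Initial abstraction Ia = S/5 = (8500/1743)/5 = 1700/1743 ≈ 0.975 in
Since P=3.650 > Ia=0.975: effective rainfall P−Ia = 93239/34860 in
Runoff Q = (P−Ia)²/(P−Ia+S) = (2.675)²/(2.675+4.877) = 8693511121/9176511540 ≈ 0.947 in

Q = 8693511121/9176511540 in ≈ 0.947 in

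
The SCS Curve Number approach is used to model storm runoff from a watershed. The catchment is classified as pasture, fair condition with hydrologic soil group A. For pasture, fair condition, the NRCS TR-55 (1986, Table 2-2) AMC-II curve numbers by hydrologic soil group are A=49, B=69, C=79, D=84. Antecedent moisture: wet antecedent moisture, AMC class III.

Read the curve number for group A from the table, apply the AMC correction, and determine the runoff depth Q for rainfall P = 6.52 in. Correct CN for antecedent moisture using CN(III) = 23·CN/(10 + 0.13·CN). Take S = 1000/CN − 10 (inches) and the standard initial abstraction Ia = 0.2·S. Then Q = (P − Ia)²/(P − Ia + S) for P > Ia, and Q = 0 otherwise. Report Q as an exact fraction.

NRCS table: pasture, fair condition, soil group A → CN(II) = 49
CN(III) from CN(II)=49: (23·49)/(10 + 0.13·49) = 112700/1637 ≈ 68.845
S = 1000/(112700/1637) − 10 = 5100/1127 in ≈ 4.525 in
Ia = 0.2S: 0.2·4.525 = 0.905 in (exactly 1020/1127)
Excess rainfall: 6.520 − 0.905 = 5.615 in; P > Ia so Q > 0
Q: (158201/28175)² ÷ (285701/28175) = 25027556401/8049625675 in (≈ 3.109 in)

Q = 25027556401/8049625675 in ≈ 3.109 in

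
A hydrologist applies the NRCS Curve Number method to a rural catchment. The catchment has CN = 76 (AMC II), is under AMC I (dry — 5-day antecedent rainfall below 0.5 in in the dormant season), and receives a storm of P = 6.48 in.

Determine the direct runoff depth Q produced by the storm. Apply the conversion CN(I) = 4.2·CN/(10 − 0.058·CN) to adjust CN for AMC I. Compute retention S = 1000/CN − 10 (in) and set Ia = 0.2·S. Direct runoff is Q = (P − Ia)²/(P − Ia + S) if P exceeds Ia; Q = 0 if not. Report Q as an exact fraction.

Adjust CN=76 to AMC I: 4.2·76/(10 − 0.058·76) → (1596/5) ÷ (699/125) = 13300/233 ≈ 57.082
Max retention: S = 1000/(13300/233) − 10 = 1000/133 in (≈ 7.519 in)
Initial abstraction Ia = S/5 = (1000/133)/5 = 200/133 ≈ 1.504 in
P − Ia = 6.480 − 1.504 = 16546/3325 ≈ 4.976 in (> 0, runoff occurs)
Q = (16546/3325)²/((16546/3325) + 1000/133) = (273770116/11055625)/(41546/3325) = 136885058/69070225 in ≈ 1.982 in

Q = 136885058/69070225 in ≈ 1.982 in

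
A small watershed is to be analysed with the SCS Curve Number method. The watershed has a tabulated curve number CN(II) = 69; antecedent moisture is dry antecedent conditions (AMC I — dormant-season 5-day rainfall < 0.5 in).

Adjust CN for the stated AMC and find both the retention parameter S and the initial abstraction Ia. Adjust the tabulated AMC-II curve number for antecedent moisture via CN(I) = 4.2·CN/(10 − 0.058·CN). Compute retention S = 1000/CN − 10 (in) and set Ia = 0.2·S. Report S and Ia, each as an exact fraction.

CN(I) from CN(II)=69: (4.2·69)/(10 − 0.058·69) = 144900/2999 ≈ 48.316
Max retention: S = 1000/(144900/2999) − 10 = 15500/1449 in (≈ 10.697 in)
Ia = 0.2S: 0.2·10.697 = 2.139 in (exactly 3100/1449)

S = 15500/1449 in ≈ 10.697 in; Ia = 3100/1449 in ≈ 2.139 in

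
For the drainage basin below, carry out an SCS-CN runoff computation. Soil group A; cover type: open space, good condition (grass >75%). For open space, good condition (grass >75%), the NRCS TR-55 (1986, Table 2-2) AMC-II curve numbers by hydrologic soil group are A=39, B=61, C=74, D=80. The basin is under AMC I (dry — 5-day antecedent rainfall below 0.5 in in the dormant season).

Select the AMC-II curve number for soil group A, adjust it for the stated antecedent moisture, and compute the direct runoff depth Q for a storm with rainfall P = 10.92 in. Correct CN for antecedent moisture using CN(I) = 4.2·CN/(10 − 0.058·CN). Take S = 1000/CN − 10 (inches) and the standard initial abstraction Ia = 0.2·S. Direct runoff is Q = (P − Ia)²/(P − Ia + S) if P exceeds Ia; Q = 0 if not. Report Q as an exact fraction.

NRCS table: open space, good condition (grass >75%), soil group A → CN(II) = 39
Dry (AMC I): CN(I) = 4.2·39/(10 − 0.058·39) = (819/5)/(3869/500) = 81900/3869 ≈ 21.168
Retention S: 1000/CN − 10 with CN=21.168 → S = 30500/819 ≈ 37.241 in
Ia = 0.2·(30500/819) = 6100/819 in ≈ 7.448 in
Since P=10.920 > Ia=7.448: effective rainfall P−Ia = 71087/20475 in
Runoff Q = (P−Ia)²/(P−Ia+S) = (3.472)²/(3.472+37.241) = 5053361569/17067693825 ≈ 0.296 in

Q = 5053361569/17067693825 in ≈ 0.296 in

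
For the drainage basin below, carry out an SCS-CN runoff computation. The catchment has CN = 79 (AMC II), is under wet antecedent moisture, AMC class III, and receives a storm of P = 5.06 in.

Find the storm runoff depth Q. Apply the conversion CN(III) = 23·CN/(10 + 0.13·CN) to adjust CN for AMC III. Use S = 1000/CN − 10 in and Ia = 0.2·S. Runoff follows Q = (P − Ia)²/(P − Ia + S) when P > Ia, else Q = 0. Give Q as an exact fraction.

CN(III) from CN(II)=79: (23·79)/(10 + 0.13·79) = 181700/2027 ≈ 89.640
S = 1000/(181700/2027) − 10 = 2100/1817 in ≈ 1.156 in
Ia = 0.2·(2100/1817) = 420/1817 in ≈ 0.231 in
Since P=5.060 > Ia=0.231: effective rainfall P−Ia = 438701/90850 in
Q: (438701/90850)² ÷ (543701/90850) = 192458567401/49395235850 in (≈ 3.896 in)

Q = 192458567401/49395235850 in ≈ 3.896 in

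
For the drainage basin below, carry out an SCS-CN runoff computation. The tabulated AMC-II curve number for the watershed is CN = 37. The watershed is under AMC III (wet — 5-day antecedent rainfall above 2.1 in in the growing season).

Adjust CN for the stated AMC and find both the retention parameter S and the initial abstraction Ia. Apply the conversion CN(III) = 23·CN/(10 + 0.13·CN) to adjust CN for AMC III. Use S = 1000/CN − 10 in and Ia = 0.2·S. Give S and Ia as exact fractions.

S = 6300/851 in ≈ 7.403 in; Ia = 1260/851 in ≈ 1.481 in

Wet (AMC III): CN(III) = 23·37/(10 + 0.13·37) = 851/(1481/100) = 85100/1481 ≈ 57.461
Retention S: 1000/CN − 10 with CN=57.461 → S = 6300/851 ≈ 7.403 in
Ia = 0.2S: 0.2·7.403 = 1.481 in (exactly 1260/851)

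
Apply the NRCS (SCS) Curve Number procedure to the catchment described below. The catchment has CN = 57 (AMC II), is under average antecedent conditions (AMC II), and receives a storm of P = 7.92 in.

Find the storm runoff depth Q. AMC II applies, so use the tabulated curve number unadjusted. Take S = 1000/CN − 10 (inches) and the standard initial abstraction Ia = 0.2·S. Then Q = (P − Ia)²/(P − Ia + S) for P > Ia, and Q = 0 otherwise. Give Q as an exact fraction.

Q = 41733248/14168775 in ≈ 2.945 in

Average conditions: CN = 57 (no AMC adjustment).
Retention S: 1000/CN − 10 with CN=57.000 → S = 430/57 ≈ 7.544 in
Ia = 0.2·(430/57) = 86/57 in ≈ 1.509 in
Since P=7.920 > Ia=1.509: effective rainfall P−Ia = 9136/1425 in
Runoff Q = (P−Ia)²/(P−Ia+S) = (6.411)²/(6.411+7.544) = 41733248/14168775 ≈ 2.945 in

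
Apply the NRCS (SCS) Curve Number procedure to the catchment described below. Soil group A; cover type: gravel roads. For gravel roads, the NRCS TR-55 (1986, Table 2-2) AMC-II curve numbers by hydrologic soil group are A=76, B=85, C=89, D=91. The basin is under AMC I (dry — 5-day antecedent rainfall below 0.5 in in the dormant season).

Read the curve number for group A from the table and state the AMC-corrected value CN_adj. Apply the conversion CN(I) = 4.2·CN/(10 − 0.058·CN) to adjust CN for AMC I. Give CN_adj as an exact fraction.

CN_adj = 13300/233 ≈ 57.082

NRCS table: gravel roads, soil group A → CN(II) = 76
Adjust CN=76 to AMC I: 4.2·76/(10 − 0.058·76) → (1596/5) ÷ (699/125) = 13300/233 ≈ 57.082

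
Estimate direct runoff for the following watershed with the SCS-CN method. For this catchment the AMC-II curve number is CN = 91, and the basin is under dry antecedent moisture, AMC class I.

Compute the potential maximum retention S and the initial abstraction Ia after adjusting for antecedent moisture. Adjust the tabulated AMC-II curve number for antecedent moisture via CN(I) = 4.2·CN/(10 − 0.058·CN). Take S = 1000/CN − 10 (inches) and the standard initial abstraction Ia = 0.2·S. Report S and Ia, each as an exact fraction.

S = 1500/637 in ≈ 2.355 in; Ia = 300/637 in ≈ 0.471 in

Adjust CN=91 to AMC I: 4.2·91/(10 − 0.058·91) → (1911/5) ÷ (2361/500) = 63700/787 ≈ 80.940
Max retention: S = 1000/(63700/787) − 10 = 1500/637 in (≈ 2.355 in)
Ia = 0.2S: 0.2·2.355 = 0.471 in (exactly 300/637)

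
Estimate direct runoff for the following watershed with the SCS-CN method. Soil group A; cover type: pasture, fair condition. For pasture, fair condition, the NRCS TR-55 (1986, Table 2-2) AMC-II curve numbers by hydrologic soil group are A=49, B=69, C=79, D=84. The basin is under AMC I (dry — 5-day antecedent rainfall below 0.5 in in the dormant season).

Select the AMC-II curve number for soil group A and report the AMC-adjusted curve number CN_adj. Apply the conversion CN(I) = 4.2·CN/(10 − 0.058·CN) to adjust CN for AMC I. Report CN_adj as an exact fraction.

CN_adj = 34300/1193 ≈ 28.751

NRCS table: pasture, fair condition, soil group A → CN(II) = 49
Dry (AMC I): CN(I) = 4.2·49/(10 − 0.058·49) = (1029/5)/(3579/500) = 34300/1193 ≈ 28.751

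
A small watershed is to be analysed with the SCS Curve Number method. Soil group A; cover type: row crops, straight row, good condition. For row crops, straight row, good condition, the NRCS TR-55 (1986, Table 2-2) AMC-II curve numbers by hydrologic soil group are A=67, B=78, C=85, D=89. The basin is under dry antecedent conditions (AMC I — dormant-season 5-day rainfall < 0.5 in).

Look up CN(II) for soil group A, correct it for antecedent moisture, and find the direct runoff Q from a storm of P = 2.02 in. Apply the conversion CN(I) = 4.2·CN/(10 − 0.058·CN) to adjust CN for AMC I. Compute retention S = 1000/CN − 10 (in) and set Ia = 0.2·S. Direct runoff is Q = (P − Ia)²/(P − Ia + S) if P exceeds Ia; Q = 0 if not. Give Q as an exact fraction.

Q = 0 in ≈ 0.000 in

NRCS table: row crops, straight row, good condition, soil group A → CN(II) = 67
Adjust CN=67 to AMC I: 4.2·67/(10 − 0.058·67) → (1407/5) ÷ (3057/500) = 46900/1019 ≈ 46.026
Retention S: 1000/CN − 10 with CN=46.026 → S = 5500/469 ≈ 11.727 in
Initial abstraction Ia = S/5 = (5500/469)/5 = 1100/469 ≈ 2.345 in
P = 2.020 ≤ Ia = 2.345 in: entire storm abstracted, Q = 0.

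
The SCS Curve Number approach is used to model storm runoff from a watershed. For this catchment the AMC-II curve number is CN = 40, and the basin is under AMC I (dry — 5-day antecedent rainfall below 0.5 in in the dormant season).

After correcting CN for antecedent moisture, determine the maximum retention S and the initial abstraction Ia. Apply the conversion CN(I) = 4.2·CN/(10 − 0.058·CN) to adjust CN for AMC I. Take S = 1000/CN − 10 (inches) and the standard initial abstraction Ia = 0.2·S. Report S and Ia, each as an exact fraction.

CN(I) from CN(II)=40: (4.2·40)/(10 − 0.058·40) = 175/8 ≈ 21.875
Retention S: 1000/CN − 10 with CN=21.875 → S = 250/7 ≈ 35.714 in
Ia = 0.2·(250/7) = 50/7 in ≈ 7.143 in

S = 250/7 in ≈ 35.714 in; Ia = 50/7 in ≈ 7.143 in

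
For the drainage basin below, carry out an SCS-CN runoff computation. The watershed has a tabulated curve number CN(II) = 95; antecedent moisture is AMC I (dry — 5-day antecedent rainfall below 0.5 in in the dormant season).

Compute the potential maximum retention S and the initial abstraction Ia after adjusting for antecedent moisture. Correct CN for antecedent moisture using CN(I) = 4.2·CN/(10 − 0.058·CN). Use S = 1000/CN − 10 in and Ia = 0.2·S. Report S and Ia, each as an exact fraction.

S = 500/399 in ≈ 1.253 in; Ia = 100/399 in ≈ 0.251 in

Dry (AMC I): CN(I) = 4.2·95/(10 − 0.058·95) = 399/(449/100) = 39900/449 ≈ 88.864
S = 1000/(39900/449) − 10 = 500/399 in ≈ 1.253 in
Initial abstraction Ia = S/5 = (500/399)/5 = 100/399 ≈ 0.251 in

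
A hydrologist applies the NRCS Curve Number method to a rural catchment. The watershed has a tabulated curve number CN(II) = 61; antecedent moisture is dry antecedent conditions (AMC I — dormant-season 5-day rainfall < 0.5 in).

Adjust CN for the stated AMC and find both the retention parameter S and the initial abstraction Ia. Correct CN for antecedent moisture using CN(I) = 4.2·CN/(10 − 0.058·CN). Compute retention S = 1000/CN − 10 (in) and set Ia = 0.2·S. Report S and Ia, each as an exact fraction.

CN(I) from CN(II)=61: (4.2·61)/(10 − 0.058·61) = 42700/1077 ≈ 39.647
Retention S: 1000/CN − 10 with CN=39.647 → S = 6500/427 ≈ 15.222 in
Initial abstraction Ia = S/5 = (6500/427)/5 = 1300/427 ≈ 3.044 in

S = 6500/427 in ≈ 15.222 in; Ia = 1300/427 in ≈ 3.044 in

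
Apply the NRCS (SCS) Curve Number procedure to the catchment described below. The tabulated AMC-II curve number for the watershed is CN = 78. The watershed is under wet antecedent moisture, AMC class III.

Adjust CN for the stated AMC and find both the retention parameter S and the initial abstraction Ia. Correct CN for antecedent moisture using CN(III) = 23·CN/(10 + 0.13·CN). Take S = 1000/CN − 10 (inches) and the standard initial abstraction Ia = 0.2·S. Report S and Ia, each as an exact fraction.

S = 1100/897 in ≈ 1.226 in; Ia = 220/897 in ≈ 0.245 in

CN(III) from CN(II)=78: (23·78)/(10 + 0.13·78) = 89700/1007 ≈ 89.076
S = 1000/(89700/1007) − 10 = 1100/897 in ≈ 1.226 in
Initial abstraction Ia = S/5 = (1100/897)/5 = 220/897 ≈ 0.245 in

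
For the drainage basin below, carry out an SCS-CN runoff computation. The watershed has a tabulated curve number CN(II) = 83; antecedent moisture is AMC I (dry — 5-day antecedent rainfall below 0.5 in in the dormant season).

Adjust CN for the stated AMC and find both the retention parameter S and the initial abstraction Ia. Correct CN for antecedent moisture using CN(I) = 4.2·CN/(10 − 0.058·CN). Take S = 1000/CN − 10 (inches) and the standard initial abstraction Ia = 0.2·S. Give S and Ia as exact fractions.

Dry (AMC I): CN(I) = 4.2·83/(10 − 0.058·83) = (1743/5)/(2593/500) = 174300/2593 ≈ 67.219
Retention S: 1000/CN − 10 with CN=67.219 → S = 8500/1743 ≈ 4.877 in
Ia = 0.2S: 0.2·4.877 = 0.975 in (exactly 1700/1743)

S = 8500/1743 in ≈ 4.877 in; Ia = 1700/1743 in ≈ 0.975 in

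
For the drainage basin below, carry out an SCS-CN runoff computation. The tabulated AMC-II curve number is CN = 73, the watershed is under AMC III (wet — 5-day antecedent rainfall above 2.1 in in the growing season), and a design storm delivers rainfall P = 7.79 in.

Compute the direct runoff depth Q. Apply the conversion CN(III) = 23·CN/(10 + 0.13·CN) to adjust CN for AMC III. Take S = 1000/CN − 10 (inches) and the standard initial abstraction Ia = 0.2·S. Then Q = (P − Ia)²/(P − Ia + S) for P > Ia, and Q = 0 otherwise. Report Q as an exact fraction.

CN(III) from CN(II)=73: (23·73)/(10 + 0.13·73) = 167900/1949 ≈ 86.147
Max retention: S = 1000/(167900/1949) − 10 = 2700/1679 in (≈ 1.608 in)
Initial abstraction Ia = S/5 = (2700/1679)/5 = 540/1679 ≈ 0.322 in
Since P=7.790 > Ia=0.322: effective rainfall P−Ia = 1253941/167900 in
Q = (1253941/167900)²/((1253941/167900) + 2700/1679) = (1572368031481/28190410000)/(1523941/167900) = 1572368031481/255869693900 in ≈ 6.145 in

Q = 1572368031481/255869693900 in ≈ 6.145 in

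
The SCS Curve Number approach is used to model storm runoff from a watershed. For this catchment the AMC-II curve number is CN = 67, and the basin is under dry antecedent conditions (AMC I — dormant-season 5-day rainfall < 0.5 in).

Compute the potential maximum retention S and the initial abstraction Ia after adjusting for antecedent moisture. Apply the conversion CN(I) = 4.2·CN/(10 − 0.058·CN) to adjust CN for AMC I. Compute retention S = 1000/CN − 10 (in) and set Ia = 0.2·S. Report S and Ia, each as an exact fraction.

S = 5500/469 in ≈ 11.727 in; Ia = 1100/469 in ≈ 2.345 in

Dry (AMC I): CN(I) = 4.2·67/(10 − 0.058·67) = (1407/5)/(3057/500) = 46900/1019 ≈ 46.026
Retention S: 1000/CN − 10 with CN=46.026 → S = 5500/469 ≈ 11.727 in
Ia = 0.2·(5500/469) = 1100/469 in ≈ 2.345 in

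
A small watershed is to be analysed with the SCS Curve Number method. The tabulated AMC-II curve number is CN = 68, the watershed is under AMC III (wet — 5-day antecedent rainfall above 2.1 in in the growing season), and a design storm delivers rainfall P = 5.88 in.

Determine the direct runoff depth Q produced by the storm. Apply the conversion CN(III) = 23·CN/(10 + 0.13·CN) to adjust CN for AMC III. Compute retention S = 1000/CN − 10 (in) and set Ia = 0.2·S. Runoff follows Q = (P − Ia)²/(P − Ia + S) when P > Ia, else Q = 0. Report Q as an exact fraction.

Q = 2859789529/718237675 in ≈ 3.982 in

Adjust CN=68 to AMC III: 23·68/(10 + 0.13·68) → 1564 ÷ (471/25) = 39100/471 ≈ 83.015
Retention S: 1000/CN − 10 with CN=83.015 → S = 800/391 ≈ 2.046 in
Ia = 0.2·(800/391) = 160/391 in ≈ 0.409 in
Excess rainfall: 5.880 − 0.409 = 5.471 in; P > Ia so Q > 0
Q = (53477/9775)²/((53477/9775) + 800/391) = (2859789529/95550625)/(73477/9775) = 2859789529/718237675 in ≈ 3.982 in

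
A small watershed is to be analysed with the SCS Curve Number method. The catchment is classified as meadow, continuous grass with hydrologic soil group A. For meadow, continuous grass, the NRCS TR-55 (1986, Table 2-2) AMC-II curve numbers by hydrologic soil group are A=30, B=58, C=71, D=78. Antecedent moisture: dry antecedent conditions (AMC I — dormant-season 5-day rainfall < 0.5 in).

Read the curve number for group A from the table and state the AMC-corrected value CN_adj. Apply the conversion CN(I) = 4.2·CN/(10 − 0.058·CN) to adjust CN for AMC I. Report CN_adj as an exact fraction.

NRCS table: meadow, continuous grass, soil group A → CN(II) = 30
CN(I) from CN(II)=30: (4.2·30)/(10 − 0.058·30) = 900/59 ≈ 15.254

CN_adj = 900/59 ≈ 15.254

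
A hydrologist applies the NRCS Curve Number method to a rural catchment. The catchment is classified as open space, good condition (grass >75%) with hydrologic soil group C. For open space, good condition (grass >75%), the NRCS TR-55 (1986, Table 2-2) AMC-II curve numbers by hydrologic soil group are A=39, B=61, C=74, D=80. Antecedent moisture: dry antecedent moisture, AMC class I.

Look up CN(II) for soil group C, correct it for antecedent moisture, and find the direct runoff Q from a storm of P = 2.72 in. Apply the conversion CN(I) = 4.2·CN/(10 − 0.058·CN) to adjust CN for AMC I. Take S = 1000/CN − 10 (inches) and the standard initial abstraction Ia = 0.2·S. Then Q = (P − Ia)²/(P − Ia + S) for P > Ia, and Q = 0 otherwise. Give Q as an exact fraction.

NRCS table: open space, good condition (grass >75%), soil group C → CN(II) = 74
CN(I) from CN(II)=74: (4.2·74)/(10 − 0.058·74) = 77700/1427 ≈ 54.450
Retention S: 1000/CN − 10 with CN=54.450 → S = 6500/777 ≈ 8.366 in
Initial abstraction Ia = S/5 = (6500/777)/5 = 1300/777 ≈ 1.673 in
Since P=2.720 > Ia=1.673: effective rainfall P−Ia = 20336/19425 in
Runoff Q = (P−Ia)²/(P−Ia+S) = (1.047)²/(1.047+8.366) = 103388224/887897325 ≈ 0.116 in

Q = 103388224/887897325 in ≈ 0.116 in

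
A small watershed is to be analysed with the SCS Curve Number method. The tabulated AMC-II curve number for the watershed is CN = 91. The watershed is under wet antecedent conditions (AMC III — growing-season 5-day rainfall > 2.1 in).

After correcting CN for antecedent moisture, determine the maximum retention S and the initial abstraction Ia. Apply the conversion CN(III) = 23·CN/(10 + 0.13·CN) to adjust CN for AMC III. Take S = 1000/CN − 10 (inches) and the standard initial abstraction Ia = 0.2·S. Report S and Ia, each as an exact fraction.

Wet (AMC III): CN(III) = 23·91/(10 + 0.13·91) = 2093/(2183/100) = 209300/2183 ≈ 95.877
Retention S: 1000/CN − 10 with CN=95.877 → S = 900/2093 ≈ 0.430 in
Ia = 0.2S: 0.2·0.430 = 0.086 in (exactly 180/2093)

S = 900/2093 in ≈ 0.430 in; Ia = 180/2093 in ≈ 0.086 in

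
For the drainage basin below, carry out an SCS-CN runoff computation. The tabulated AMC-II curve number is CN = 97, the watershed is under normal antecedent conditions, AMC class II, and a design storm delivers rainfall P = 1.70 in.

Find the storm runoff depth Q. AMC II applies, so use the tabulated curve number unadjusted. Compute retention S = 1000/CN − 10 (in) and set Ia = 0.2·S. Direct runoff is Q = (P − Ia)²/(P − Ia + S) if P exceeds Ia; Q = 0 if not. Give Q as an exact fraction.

AMC II — tabulated CN = 97 applies directly.
Max retention: S = 1000/97 − 10 = 30/97 in (≈ 0.309 in)
Initial abstraction Ia = S/5 = (30/97)/5 = 6/97 ≈ 0.062 in
Since P=1.700 > Ia=0.062: effective rainfall P−Ia = 1589/970 in
Q = (1589/970)²/((1589/970) + 30/97) = (2524921/940900)/(1889/970) = 2524921/1832330 in ≈ 1.378 in

Q = 2524921/1832330 in ≈ 1.378 in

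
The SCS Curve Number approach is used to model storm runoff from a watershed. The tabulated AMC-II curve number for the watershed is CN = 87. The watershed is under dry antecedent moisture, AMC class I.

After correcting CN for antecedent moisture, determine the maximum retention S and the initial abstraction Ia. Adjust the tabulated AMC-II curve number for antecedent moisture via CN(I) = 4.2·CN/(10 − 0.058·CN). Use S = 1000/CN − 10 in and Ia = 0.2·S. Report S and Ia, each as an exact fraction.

S = 6500/1827 in ≈ 3.558 in; Ia = 1300/1827 in ≈ 0.712 in

CN(I) from CN(II)=87: (4.2·87)/(10 − 0.058·87) = 182700/2477 ≈ 73.759
Retention S: 1000/CN − 10 with CN=73.759 → S = 6500/1827 ≈ 3.558 in
Ia = 0.2·(6500/1827) = 1300/1827 in ≈ 0.712 in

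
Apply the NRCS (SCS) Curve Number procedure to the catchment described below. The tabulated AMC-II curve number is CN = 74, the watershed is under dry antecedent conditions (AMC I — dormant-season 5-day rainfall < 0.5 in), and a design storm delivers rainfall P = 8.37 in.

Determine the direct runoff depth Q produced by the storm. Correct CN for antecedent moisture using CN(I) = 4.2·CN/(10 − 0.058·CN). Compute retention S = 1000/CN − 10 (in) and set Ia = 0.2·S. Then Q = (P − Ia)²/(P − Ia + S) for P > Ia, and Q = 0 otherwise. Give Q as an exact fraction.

Q = 270763081801/90936117300 in ≈ 2.978 in

Dry (AMC I): CN(I) = 4.2·74/(10 − 0.058·74) = (1554/5)/(1427/250) = 77700/1427 ≈ 54.450
S = 1000/(77700/1427) − 10 = 6500/777 in ≈ 8.366 in
Ia = 0.2·(6500/777) = 1300/777 in ≈ 1.673 in
P − Ia = 8.370 − 1.673 = 520349/77700 ≈ 6.697 in (> 0, runoff occurs)
Q = (520349/77700)²/((520349/77700) + 6500/777) = (270763081801/6037290000)/(1170349/77700) = 270763081801/90936117300 in ≈ 2.978 in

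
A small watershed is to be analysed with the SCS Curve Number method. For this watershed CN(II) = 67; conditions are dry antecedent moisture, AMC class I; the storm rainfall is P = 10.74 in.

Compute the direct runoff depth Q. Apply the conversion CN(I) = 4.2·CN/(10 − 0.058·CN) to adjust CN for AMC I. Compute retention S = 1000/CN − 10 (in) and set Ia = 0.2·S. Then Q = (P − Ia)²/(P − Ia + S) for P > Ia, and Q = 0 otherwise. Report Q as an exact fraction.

Q = 38751103609/11064952850 in ≈ 3.502 in

Adjust CN=67 to AMC I: 4.2·67/(10 − 0.058·67) → (1407/5) ÷ (3057/500) = 46900/1019 ≈ 46.026
S = 1000/(46900/1019) − 10 = 5500/469 in ≈ 11.727 in
Ia = 0.2·(5500/469) = 1100/469 in ≈ 2.345 in
Excess rainfall: 10.740 − 2.345 = 8.395 in; P > Ia so Q > 0
Q: (196853/23450)² ÷ (471853/23450) = 38751103609/11064952850 in (≈ 3.502 in)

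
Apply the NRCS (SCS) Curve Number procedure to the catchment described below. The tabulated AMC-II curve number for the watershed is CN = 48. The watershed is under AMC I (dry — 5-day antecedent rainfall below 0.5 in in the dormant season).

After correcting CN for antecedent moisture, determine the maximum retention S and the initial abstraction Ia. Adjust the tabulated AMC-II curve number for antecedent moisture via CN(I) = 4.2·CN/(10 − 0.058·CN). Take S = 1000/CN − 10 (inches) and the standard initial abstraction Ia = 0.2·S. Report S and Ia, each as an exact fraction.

S = 1625/63 in ≈ 25.794 in; Ia = 325/63 in ≈ 5.159 in

Adjust CN=48 to AMC I: 4.2·48/(10 − 0.058·48) → (1008/5) ÷ (902/125) = 12600/451 ≈ 27.938
S = 1000/(12600/451) − 10 = 1625/63 in ≈ 25.794 in
Ia = 0.2S: 0.2·25.794 = 5.159 in (exactly 325/63)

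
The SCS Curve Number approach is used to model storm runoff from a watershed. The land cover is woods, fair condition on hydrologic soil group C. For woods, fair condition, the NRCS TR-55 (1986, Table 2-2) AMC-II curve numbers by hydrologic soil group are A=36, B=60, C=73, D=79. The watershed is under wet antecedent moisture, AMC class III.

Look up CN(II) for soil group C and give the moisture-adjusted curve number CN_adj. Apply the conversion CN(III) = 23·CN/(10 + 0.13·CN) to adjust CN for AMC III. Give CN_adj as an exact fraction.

NRCS table: woods, fair condition, soil group C → CN(II) = 73
Wet (AMC III): CN(III) = 23·73/(10 + 0.13·73) = 1679/(1949/100) = 167900/1949 ≈ 86.147

CN_adj = 167900/1949 ≈ 86.147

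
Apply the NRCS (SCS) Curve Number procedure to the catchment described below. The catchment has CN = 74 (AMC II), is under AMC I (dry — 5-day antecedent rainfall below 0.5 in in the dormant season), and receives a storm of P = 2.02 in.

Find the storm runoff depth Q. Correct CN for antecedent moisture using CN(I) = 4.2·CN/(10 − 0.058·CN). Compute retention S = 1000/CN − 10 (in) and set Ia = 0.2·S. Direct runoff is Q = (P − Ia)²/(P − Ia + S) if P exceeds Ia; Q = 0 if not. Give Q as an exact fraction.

CN(I) from CN(II)=74: (4.2·74)/(10 − 0.058·74) = 77700/1427 ≈ 54.450
Max retention: S = 1000/(77700/1427) − 10 = 6500/777 in (≈ 8.366 in)
Ia = 0.2S: 0.2·8.366 = 1.673 in (exactly 1300/777)
Since P=2.020 > Ia=1.673: effective rainfall P−Ia = 13477/38850 in
Q = (13477/38850)²/((13477/38850) + 6500/777) = (181629529/1509322500)/(338477/38850) = 181629529/13149831450 in ≈ 0.014 in

Q = 181629529/13149831450 in ≈ 0.014 in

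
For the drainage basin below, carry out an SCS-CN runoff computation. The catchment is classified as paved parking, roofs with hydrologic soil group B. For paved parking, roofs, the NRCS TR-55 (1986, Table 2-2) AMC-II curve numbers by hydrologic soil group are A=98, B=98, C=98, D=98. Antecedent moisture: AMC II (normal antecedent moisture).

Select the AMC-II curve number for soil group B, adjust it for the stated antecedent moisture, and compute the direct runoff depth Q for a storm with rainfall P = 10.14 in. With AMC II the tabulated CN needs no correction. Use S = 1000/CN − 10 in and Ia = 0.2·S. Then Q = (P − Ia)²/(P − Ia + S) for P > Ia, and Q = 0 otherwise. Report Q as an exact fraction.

NRCS table: paved parking, roofs, soil group B → CN(II) = 98
CN(II) = 98; AMC II needs no correction.
Max retention: S = 1000/98 − 10 = 10/49 in (≈ 0.204 in)
Ia = 0.2·(10/49) = 2/49 in ≈ 0.041 in
Since P=10.140 > Ia=0.041: effective rainfall P−Ia = 24743/2450 in
Q: (24743/2450)² ÷ (25243/2450) = 612216049/61845350 in (≈ 9.899 in)

Q = 612216049/61845350 in ≈ 9.899 in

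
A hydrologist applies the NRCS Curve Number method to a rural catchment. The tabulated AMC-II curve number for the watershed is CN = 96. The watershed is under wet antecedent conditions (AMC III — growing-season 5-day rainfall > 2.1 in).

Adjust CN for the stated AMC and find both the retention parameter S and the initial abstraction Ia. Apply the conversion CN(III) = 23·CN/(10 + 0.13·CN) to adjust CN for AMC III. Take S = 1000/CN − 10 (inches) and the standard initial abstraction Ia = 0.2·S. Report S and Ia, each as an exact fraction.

S = 25/138 in ≈ 0.181 in; Ia = 5/138 in ≈ 0.036 in

CN(III) from CN(II)=96: (23·96)/(10 + 0.13·96) = 27600/281 ≈ 98.221
Retention S: 1000/CN − 10 with CN=98.221 → S = 25/138 ≈ 0.181 in
Ia = 0.2S: 0.2·0.181 = 0.036 in (exactly 5/138)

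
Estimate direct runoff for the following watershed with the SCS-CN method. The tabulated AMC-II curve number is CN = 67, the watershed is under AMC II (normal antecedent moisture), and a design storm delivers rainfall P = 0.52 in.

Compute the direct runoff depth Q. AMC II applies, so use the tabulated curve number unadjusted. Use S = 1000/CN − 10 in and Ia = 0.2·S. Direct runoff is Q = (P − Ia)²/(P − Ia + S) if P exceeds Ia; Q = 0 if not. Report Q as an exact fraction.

Q = 0 in ≈ 0.000 in

CN(II) = 67; AMC II needs no correction.
Max retention: S = 1000/67 − 10 = 330/67 in (≈ 4.925 in)
Initial abstraction Ia = S/5 = (330/67)/5 = 66/67 ≈ 0.985 in
P = 0.520 ≤ Ia = 0.985 in: entire storm abstracted, Q = 0.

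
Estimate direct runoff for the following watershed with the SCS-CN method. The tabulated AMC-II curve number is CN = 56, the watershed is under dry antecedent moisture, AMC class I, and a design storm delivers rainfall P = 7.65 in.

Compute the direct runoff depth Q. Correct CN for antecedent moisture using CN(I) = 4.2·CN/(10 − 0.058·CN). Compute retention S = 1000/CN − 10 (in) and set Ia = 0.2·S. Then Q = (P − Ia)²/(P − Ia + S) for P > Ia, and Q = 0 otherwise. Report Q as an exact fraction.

Q = 132043081/195483540 in ≈ 0.675 in

CN(I) from CN(II)=56: (4.2·56)/(10 − 0.058·56) = 7350/211 ≈ 34.834
Max retention: S = 1000/(7350/211) − 10 = 2750/147 in (≈ 18.707 in)
Initial abstraction Ia = S/5 = (2750/147)/5 = 550/147 ≈ 3.741 in
Excess rainfall: 7.650 − 3.741 = 3.909 in; P > Ia so Q > 0
Q = (11491/2940)²/((11491/2940) + 2750/147) = (132043081/8643600)/(66491/2940) = 132043081/195483540 in ≈ 0.675 in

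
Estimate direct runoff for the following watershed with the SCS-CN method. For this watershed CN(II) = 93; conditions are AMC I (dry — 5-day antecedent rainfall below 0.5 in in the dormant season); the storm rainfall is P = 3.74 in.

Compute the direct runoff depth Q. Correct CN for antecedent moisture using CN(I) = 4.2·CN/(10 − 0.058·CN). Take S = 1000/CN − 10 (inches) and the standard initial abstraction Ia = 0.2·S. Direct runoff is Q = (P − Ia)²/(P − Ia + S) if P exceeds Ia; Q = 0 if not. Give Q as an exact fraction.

Dry (AMC I): CN(I) = 4.2·93/(10 − 0.058·93) = (1953/5)/(2303/500) = 27900/329 ≈ 84.802
Max retention: S = 1000/(27900/329) − 10 = 500/279 in (≈ 1.792 in)
Ia = 0.2·(500/279) = 100/279 in ≈ 0.358 in
Since P=3.740 > Ia=0.358: effective rainfall P−Ia = 47173/13950 in
Runoff Q = (P−Ia)²/(P−Ia+S) = (3.382)²/(3.382+1.792) = 2225291929/1006813350 ≈ 2.210 in

Q = 2225291929/1006813350 in ≈ 2.210 in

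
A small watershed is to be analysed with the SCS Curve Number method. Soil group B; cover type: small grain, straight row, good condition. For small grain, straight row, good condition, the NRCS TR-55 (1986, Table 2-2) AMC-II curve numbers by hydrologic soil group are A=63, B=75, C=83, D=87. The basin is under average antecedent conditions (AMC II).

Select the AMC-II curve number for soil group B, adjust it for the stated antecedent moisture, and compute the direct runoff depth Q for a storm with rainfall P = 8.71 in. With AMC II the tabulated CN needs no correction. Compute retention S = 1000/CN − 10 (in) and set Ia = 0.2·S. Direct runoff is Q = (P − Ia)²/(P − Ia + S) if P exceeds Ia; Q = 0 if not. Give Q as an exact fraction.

Q = 5822569/1023900 in ≈ 5.687 in

NRCS table: small grain, straight row, good condition, soil group B → CN(II) = 75
CN(II) = 75; AMC II needs no correction.
Retention S: 1000/CN − 10 with CN=75.000 → S = 10/3 ≈ 3.333 in
Ia = 0.2·(10/3) = 2/3 in ≈ 0.667 in
P − Ia = 8.710 − 0.667 = 2413/300 ≈ 8.043 in (> 0, runoff occurs)
Q: (2413/300)² ÷ (3413/300) = 5822569/1023900 in (≈ 5.687 in)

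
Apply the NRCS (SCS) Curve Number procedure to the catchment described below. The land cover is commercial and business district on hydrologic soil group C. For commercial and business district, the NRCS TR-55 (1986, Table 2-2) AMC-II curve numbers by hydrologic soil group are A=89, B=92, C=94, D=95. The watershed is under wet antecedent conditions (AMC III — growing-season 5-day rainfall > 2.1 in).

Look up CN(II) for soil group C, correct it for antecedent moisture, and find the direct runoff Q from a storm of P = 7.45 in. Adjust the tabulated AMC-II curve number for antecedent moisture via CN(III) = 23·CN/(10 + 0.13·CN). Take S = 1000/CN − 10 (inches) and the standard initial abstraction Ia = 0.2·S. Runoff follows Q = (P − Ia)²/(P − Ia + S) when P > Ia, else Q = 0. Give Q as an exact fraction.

NRCS table: commercial and business district, soil group C → CN(II) = 94
Wet (AMC III): CN(III) = 23·94/(10 + 0.13·94) = 2162/(1111/50) = 108100/1111 ≈ 97.300
Retention S: 1000/CN − 10 with CN=97.300 → S = 300/1081 ≈ 0.278 in
Initial abstraction Ia = S/5 = (300/1081)/5 = 60/1081 ≈ 0.056 in
Since P=7.450 > Ia=0.056: effective rainfall P−Ia = 159869/21620 in
Runoff Q = (P−Ia)²/(P−Ia+S) = (7.394)²/(7.394+0.278) = 25558097161/3586087780 ≈ 7.127 in

Q = 25558097161/3586087780 in ≈ 7.127 in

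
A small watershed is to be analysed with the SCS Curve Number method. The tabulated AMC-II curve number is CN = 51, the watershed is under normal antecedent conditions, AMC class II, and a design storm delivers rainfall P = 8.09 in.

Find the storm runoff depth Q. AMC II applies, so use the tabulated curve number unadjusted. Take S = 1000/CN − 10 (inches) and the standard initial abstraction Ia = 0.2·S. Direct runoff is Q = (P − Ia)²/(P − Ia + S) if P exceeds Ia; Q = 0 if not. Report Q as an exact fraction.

CN(II) = 51; AMC II needs no correction.
Max retention: S = 1000/51 − 10 = 490/51 in (≈ 9.608 in)
Ia = 0.2·(490/51) = 98/51 in ≈ 1.922 in
P − Ia = 8.090 − 1.922 = 31459/5100 ≈ 6.168 in (> 0, runoff occurs)
Runoff Q = (P−Ia)²/(P−Ia+S) = (6.168)²/(6.168+9.608) = 989668681/410340900 ≈ 2.412 in

Q = 989668681/410340900 in ≈ 2.412 in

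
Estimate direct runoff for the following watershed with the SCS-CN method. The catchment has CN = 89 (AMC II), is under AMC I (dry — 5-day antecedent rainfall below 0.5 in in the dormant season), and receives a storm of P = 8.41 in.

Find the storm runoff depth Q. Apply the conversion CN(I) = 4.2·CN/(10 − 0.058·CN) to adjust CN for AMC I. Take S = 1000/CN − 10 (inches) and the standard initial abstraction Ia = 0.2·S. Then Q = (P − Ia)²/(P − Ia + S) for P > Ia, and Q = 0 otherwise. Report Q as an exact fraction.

Adjust CN=89 to AMC I: 4.2·89/(10 − 0.058·89) → (1869/5) ÷ (2419/500) = 186900/2419 ≈ 77.263
S = 1000/(186900/2419) − 10 = 5500/1869 in ≈ 2.943 in
Ia = 0.2·(5500/1869) = 1100/1869 in ≈ 0.589 in
Excess rainfall: 8.410 − 0.589 = 7.821 in; P > Ia so Q > 0
Runoff Q = (P−Ia)²/(P−Ia+S) = (7.821)²/(7.821+2.943) = 2136944025241/376010840100 ≈ 5.683 in

Q = 2136944025241/376010840100 in ≈ 5.683 in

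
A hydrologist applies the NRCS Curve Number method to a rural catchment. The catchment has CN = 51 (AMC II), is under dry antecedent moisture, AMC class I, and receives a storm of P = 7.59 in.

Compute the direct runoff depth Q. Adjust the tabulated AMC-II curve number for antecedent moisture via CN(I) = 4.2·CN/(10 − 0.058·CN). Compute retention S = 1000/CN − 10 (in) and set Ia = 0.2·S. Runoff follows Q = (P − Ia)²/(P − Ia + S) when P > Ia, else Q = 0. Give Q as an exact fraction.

Q = 2127700129/6060743100 in ≈ 0.351 in

CN(I) from CN(II)=51: (4.2·51)/(10 − 0.058·51) = 15300/503 ≈ 30.417
S = 1000/(15300/503) − 10 = 3500/153 in ≈ 22.876 in
Ia = 0.2S: 0.2·22.876 = 4.575 in (exactly 700/153)
Since P=7.590 > Ia=4.575: effective rainfall P−Ia = 46127/15300 in
Runoff Q = (P−Ia)²/(P−Ia+S) = (3.015)²/(3.015+22.876) = 2127700129/6060743100 ≈ 0.351 in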